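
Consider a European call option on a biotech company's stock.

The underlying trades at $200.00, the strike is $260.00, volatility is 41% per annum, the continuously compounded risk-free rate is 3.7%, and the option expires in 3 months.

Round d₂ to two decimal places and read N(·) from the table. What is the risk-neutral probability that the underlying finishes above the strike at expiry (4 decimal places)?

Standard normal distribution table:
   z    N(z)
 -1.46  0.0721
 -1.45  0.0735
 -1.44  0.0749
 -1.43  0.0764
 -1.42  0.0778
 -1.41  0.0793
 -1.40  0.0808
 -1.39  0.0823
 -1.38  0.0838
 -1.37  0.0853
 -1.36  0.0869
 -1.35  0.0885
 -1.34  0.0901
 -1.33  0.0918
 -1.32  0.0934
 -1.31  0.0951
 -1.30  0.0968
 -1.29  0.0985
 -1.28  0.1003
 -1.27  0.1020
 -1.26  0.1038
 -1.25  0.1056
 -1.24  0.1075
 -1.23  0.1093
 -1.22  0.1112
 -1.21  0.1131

0.0901

σ√T = 0.41·√0.25 = 0.2050
d₁ = [ln(200/260) + (0.037 + 0.41²/2)·0.25] / 0.2050 = [-0.2624 + 0.0303] / 0.2050 = -1.1322 → -1.13
d₂ = d₁ − σ√T = -1.1322 − 0.2050 = -1.3372 → -1.34
Pr(exercise) under Q = N(d₂) = 0.0901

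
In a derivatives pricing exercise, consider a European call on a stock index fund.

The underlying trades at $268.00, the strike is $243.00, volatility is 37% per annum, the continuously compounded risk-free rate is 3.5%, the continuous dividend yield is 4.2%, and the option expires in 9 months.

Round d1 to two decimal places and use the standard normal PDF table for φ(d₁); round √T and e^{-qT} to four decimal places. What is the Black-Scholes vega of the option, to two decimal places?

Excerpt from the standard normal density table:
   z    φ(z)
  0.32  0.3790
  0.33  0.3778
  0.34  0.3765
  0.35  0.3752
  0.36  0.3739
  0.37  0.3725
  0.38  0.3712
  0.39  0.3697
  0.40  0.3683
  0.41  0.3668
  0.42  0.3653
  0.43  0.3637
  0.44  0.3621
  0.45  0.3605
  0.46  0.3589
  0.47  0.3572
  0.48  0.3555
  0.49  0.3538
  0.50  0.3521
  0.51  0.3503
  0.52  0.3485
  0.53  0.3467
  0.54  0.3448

σ√T = 0.37 × 0.8660 = 0.3204
d₁ = [ln(268/243) + (0.035 − 0.042 + 0.37²/2)·0.75] / 0.3204 = [0.0979 + 0.0461] / 0.3204 = 0.4494 → 0.45
√T = √0.75 = 0.8660
φ(d₁) = φ(0.45) = 0.3605
e^(−qT) = e^(−0.042·0.75) = 0.9690
vega = S·e^(−qT)·φ(d₁)·√T = 268·0.9690·0.3605·0.8660 = 81.0740

81.07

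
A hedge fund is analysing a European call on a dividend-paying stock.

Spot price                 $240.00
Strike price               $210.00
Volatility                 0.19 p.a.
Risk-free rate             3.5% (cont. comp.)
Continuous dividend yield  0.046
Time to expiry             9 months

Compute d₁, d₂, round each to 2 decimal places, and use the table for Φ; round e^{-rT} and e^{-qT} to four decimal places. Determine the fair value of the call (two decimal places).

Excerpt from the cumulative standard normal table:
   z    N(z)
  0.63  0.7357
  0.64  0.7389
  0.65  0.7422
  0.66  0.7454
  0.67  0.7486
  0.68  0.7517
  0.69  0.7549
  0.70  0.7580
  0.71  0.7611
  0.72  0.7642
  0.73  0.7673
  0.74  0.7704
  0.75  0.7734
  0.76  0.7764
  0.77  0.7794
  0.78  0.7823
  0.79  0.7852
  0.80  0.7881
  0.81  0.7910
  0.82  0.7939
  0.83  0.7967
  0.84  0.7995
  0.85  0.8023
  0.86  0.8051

$31.61

T = 0.75;  σ√T = 0.1645
d₁ = [ln(240/210) + (0.035 − 0.046 + 0.19²/2)·0.75] / 0.1645 = [0.1335 + 0.0053] / 0.1645 = 0.8437 which rounds to 0.84
d₂ = d₁ − σ√T = 0.8437 − 0.1645 = 0.6791 which rounds to 0.68
exp(−qT) = exp(−0.046·0.75) = 0.9661;  exp(−rT) = exp(−0.035·0.75) = 0.9741
C = 240·0.9661·N(0.84) − 210·0.9741·N(0.68) = 240·0.9661·0.7995 − 210·0.9741·0.7517 = 185.3753 − 153.7685 = 31.6068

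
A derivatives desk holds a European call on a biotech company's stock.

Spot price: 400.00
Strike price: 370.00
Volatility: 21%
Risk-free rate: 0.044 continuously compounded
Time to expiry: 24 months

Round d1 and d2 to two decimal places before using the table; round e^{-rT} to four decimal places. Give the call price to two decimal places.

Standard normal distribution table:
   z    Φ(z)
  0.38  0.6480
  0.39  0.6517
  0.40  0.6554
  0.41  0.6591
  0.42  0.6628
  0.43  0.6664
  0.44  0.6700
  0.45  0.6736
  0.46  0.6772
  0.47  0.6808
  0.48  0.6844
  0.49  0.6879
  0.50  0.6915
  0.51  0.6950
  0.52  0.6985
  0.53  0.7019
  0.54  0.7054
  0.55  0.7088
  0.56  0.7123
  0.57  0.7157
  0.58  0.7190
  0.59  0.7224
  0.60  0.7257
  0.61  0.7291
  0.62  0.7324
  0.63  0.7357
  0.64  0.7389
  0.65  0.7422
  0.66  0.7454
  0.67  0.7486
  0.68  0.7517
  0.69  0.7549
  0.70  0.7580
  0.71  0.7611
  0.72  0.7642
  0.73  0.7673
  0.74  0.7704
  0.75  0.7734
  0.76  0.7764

81.11

σ√T = 0.21 × 1.4142 = 0.2970
ln(S/K) + (r + σ²/2)T = ln(400/370) + (0.044 + 0.21²/2)·2 = 0.0780 + 0.1321 = 0.2101
d₁ = 0.2101 / 0.2970 = 0.7073 ≈ 0.71
d₂ = d₁ − σ√T = 0.7073 − 0.2970 = 0.4103 ≈ 0.41
exp(−rT) = exp(−0.044·2) = 0.9158
C = 400·N(0.71) − 370·0.9158·N(0.41) = 400·0.7611 − 370·0.9158·0.6591 = 304.4400 − 223.3334 = 81.1066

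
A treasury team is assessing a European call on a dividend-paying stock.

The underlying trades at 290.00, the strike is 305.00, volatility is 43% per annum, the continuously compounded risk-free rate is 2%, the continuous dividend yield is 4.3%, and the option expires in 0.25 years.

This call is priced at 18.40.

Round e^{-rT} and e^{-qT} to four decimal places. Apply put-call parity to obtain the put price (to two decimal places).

exp(−qT) = exp(−0.043·0.25) = 0.9893;  exp(−rT) = exp(−0.02·0.25) = 0.9950
Put-call parity: C − P = S·e^(−qT) − K·e^(−rT) = 290·0.9893 − 305·0.9950 = 286.8970 − 303.4750 = -16.5780
P = C − (C − P) = 18.40 − (-16.5780) = 34.9780

34.98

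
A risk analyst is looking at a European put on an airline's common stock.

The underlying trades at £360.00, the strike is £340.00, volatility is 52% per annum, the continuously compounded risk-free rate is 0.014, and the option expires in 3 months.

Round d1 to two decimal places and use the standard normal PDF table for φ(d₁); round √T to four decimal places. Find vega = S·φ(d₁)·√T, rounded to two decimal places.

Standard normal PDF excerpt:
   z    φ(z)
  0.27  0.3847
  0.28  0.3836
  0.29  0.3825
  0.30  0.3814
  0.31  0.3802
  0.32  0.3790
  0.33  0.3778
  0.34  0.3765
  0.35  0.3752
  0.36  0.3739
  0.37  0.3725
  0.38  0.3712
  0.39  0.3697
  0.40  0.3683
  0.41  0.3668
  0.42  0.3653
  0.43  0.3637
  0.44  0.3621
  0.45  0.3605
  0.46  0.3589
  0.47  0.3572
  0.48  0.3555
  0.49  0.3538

67.30

σ√T = 0.52·√0.25 = 0.2600
ln(S/K) + (r + σ²/2)T = ln(360/340) + (0.014 + 0.52²/2)·0.25 = 0.0572 + 0.0373 = 0.0945
d₁ = 0.0945 / 0.2600 = 0.3633 which rounds to 0.36
√T = √0.25 = 0.5000
φ(d₁) = φ(0.36) = 0.3739
vega = S·φ(d₁)·√T = 360·0.3739·0.5000 = 67.3020
(Call and put vega coincide under Black-Scholes.)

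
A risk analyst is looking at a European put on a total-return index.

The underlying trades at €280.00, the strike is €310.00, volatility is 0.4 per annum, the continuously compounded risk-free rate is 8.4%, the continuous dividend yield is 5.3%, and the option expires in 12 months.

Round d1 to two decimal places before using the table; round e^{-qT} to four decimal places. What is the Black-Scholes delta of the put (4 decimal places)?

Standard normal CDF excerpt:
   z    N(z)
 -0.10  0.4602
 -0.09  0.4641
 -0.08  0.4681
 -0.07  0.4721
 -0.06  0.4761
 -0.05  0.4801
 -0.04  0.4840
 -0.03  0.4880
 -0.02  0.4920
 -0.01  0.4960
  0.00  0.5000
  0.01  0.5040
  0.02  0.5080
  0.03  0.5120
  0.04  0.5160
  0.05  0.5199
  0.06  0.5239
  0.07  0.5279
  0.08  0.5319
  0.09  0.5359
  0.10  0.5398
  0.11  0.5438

-0.4666

σ√T = 0.4 × 1.0000 = 0.4000
d₁ = [ln(280/310) + (0.084 − 0.053 + 0.4²/2)·1] / 0.4000 = [-0.1018 + 0.1110] / 0.4000 = 0.0230 ≈ 0.02
N(d₁) = N(0.02) = 0.5080
Δ_put = exp(−qT)·(N(d₁) − 1) = 0.9484·(0.5080 − 1) = -0.4666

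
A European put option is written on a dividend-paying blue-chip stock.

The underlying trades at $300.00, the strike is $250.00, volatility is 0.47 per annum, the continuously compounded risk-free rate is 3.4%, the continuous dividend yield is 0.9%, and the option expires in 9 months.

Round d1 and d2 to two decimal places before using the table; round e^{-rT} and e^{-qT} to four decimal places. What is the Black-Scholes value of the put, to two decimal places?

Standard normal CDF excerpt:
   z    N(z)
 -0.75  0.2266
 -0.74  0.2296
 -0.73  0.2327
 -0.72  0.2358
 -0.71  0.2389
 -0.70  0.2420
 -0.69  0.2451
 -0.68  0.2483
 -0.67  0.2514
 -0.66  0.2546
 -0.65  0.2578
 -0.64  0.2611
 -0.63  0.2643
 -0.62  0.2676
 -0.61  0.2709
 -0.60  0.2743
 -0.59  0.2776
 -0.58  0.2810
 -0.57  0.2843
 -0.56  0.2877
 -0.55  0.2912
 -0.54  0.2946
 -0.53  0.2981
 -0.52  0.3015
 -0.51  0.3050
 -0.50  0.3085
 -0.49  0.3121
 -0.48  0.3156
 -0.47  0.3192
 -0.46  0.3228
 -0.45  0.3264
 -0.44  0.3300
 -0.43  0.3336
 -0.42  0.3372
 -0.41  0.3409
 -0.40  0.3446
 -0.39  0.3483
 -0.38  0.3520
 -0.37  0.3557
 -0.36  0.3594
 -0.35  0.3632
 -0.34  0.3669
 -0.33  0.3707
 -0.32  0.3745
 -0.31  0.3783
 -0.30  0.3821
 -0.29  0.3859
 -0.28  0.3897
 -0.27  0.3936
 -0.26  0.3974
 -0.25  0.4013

$21.93

T = 0.75;  σ√T = 0.4070
d₁ = [ln(300/250) + (0.034 − 0.009 + 0.47²/2)·0.75] / 0.4070 = [0.1823 + 0.1016] / 0.4070 = 0.6975 → 0.70
d₂ = d₁ − σ√T = 0.6975 − 0.4070 = 0.2905 → 0.29
e^(−qT) = e^(−0.009·0.75) = 0.9933;  e^(−rT) = e^(−0.034·0.75) = 0.9748
P = 250·0.9748·N(-0.29) − 300·0.9933·N(-0.70) = 250·0.9748·0.3859 − 300·0.9933·0.2420 = 94.0438 − 72.1136 = 21.9303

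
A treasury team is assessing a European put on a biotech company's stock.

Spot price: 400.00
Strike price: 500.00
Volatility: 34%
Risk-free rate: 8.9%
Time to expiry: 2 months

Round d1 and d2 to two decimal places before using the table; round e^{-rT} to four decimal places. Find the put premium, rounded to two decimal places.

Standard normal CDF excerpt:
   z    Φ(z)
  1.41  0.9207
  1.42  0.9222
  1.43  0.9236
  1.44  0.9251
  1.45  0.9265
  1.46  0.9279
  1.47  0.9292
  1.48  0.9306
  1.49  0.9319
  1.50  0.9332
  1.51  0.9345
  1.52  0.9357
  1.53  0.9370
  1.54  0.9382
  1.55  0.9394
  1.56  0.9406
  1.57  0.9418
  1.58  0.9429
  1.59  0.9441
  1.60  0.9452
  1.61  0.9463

σ√T = 0.34·√0.1667 = 0.1388
d₁ = [ln(400/500) + (0.089 + 0.34²/2)·0.1667] / 0.1388 = [-0.2231 + 0.0245] / 0.1388 = -1.4313 which rounds to -1.43
d₂ = d₁ − σ√T = -1.4313 − 0.1388 = -1.5701 which rounds to -1.57
e^(−rT) = e^(−0.089·0.1667) = 0.9853
N(−d₂) = N(1.57) = 0.9418;  N(−d₁) = N(1.43) = 0.9236
P = 500·0.9853·0.9418 − 400·0.9236 = 463.9778 − 369.4400 = 94.5378

94.54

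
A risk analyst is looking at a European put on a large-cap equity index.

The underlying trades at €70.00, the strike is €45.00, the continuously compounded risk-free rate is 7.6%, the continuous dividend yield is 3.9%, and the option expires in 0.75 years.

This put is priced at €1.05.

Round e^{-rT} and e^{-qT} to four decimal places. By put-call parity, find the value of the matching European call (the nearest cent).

exp(−qT) = exp(−0.039·0.75) = 0.9712;  exp(−rT) = exp(−0.076·0.75) = 0.9446
Put-call parity: C − P = S·e^(−qT) − K·e^(−rT) = 70·0.9712 − 45·0.9446 = 67.9840 − 42.5070 = 25.4770
C = P + (C − P) = 1.05 + (25.4770) = 26.5270

€26.53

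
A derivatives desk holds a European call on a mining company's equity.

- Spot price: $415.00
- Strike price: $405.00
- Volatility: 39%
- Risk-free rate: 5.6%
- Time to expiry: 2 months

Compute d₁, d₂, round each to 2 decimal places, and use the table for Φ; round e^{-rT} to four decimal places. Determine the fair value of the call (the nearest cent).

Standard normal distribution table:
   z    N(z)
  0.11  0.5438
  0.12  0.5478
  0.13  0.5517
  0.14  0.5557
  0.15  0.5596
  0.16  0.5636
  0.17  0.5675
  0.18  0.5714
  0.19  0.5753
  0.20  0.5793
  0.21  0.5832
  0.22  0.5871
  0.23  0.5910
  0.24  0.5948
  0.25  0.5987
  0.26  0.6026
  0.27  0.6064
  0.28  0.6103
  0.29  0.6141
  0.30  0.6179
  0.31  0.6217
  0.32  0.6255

$33.49

T = 0.1667;  σ√T = 0.1592
d₁ = [ln(415/405) + (0.056 + 0.39²/2)·0.1667] / 0.1592 = [0.0244 + 0.0220] / 0.1592 = 0.2914 → 0.29
d₂ = d₁ − σ√T = 0.2914 − 0.1592 = 0.1322 → 0.13
e^(−rT) = e^(−0.056·0.1667) = 0.9907
C = 415·N(0.29) − 405·0.9907·N(0.13) = 415·0.6141 − 405·0.9907·0.5517 = 254.8515 − 221.3605 = 33.4910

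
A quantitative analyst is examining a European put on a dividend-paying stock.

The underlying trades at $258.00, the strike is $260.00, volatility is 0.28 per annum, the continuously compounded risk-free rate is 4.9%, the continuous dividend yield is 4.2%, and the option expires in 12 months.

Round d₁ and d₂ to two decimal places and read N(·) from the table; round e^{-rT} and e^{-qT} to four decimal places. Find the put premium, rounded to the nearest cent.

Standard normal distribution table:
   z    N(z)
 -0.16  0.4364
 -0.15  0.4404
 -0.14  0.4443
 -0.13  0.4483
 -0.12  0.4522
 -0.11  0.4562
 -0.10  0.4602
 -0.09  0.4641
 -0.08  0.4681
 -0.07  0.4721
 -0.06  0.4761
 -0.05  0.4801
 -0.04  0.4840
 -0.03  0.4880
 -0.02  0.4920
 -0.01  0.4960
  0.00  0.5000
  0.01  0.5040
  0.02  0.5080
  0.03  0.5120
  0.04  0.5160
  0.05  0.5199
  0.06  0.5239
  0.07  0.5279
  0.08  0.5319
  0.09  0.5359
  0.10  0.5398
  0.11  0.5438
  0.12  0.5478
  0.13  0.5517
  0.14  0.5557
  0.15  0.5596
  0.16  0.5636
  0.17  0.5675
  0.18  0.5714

$27.66

σ√T = 0.28·√1 = 0.2800
d₁ = [ln(258/260) + (0.049 − 0.042 + 0.28²/2)·1] / 0.2800 = [-0.0077 + 0.0462] / 0.2800 = 0.1374 which rounds to 0.14
d₂ = d₁ − σ√T = 0.1374 − 0.2800 = -0.1426 which rounds to -0.14
exp(−qT) = exp(−0.042·1) = 0.9589;  exp(−rT) = exp(−0.049·1) = 0.9522
P = 260·0.9522·N(0.14) − 258·0.9589·N(-0.14) = 260·0.9522·0.5557 − 258·0.9589·0.4443 = 137.5758 − 109.9181 = 27.6576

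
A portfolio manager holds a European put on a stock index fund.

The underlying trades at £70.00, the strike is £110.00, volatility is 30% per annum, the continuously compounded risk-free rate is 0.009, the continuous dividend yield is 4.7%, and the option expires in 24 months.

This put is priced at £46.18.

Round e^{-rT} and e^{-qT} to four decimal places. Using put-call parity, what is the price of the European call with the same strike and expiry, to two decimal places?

exp(−qT) = exp(−0.047·2) = 0.9103;  exp(−rT) = exp(−0.009·2) = 0.9822
Put-call parity: C − P = S·e^(−qT) − K·e^(−rT) = 70·0.9103 − 110·0.9822 = 63.7210 − 108.0420 = -44.3210
C = P + (C − P) = 46.18 + (-44.3210) = 1.8590

£1.86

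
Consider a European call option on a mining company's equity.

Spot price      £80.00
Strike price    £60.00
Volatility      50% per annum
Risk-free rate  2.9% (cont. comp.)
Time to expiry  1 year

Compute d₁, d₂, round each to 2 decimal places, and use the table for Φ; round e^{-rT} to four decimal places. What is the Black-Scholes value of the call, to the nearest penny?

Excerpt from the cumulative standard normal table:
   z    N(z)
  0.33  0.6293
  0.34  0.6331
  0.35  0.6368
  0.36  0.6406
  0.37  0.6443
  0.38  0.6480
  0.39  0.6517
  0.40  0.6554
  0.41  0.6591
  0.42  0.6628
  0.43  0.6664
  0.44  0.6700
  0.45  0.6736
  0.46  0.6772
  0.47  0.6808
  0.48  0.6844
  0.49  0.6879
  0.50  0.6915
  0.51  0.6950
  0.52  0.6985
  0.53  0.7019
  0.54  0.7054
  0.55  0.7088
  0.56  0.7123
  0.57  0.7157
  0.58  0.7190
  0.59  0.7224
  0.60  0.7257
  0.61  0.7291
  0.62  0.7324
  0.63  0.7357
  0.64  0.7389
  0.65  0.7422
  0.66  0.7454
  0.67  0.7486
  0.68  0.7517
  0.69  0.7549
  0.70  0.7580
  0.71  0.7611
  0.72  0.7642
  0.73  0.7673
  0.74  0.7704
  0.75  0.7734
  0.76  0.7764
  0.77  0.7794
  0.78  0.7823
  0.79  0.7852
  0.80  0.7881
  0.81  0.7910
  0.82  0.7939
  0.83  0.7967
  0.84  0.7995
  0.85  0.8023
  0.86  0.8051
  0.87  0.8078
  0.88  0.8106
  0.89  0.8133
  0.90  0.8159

£27.08

T = 1;  σ√T = 0.5000
d₁ = [ln(80/60) + (0.029 + 0.5²/2)·1] / 0.5000 = [0.2877 + 0.1540] / 0.5000 = 0.8834 ⇒ 0.88
d₂ = d₁ − σ√T = 0.8834 − 0.5000 = 0.3834 ⇒ 0.38
e^(−rT) = e^(−0.029·1) = 0.9714
C = 80·N(0.88) − 60·0.9714·N(0.38) = 80·0.8106 − 60·0.9714·0.6480 = 64.8480 − 37.7680 = 27.0800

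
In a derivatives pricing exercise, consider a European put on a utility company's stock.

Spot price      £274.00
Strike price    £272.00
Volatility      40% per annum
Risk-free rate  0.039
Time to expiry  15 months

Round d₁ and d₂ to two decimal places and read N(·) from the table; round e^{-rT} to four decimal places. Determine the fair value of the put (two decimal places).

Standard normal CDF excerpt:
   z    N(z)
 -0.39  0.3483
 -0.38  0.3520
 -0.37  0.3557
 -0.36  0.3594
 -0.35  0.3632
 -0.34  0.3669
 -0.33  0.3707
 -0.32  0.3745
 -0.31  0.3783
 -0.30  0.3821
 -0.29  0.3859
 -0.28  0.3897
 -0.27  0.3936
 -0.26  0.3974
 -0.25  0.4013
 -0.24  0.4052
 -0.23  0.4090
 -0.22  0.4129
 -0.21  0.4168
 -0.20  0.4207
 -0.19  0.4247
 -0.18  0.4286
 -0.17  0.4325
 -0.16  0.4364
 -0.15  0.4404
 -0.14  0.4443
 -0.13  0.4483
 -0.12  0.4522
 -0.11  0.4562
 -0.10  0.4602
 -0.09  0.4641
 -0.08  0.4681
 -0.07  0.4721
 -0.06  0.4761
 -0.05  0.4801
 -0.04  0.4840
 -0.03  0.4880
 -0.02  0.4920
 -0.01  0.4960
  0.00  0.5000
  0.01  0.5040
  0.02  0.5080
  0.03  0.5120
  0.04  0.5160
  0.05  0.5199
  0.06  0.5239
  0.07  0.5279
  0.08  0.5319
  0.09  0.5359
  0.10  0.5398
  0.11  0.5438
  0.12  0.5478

£40.32

T = 1.25;  σ√T = 0.4472
ln(S/K) + (r + σ²/2)T = ln(274/272) + (0.039 + 0.4²/2)·1.25 = 0.0073 + 0.1488 = 0.1561
d₁ = 0.1561 / 0.4472 = 0.3490 ≈ 0.35
d₂ = d₁ − σ√T = 0.3490 − 0.4472 = -0.0982 ≈ -0.10
exp(−rT) = exp(−0.039·1.25) = 0.9524
N(−d₂) = N(0.10) = 0.5398;  N(−d₁) = N(-0.35) = 0.3632
P = 272·0.9524·0.5398 − 274·0.3632 = 139.8367 − 99.5168 = 40.3199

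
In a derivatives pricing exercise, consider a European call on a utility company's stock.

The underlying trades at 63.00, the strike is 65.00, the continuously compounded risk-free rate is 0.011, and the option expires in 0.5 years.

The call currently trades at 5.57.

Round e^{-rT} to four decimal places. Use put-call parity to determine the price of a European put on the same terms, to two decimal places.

7.21

exp(−rT) = exp(−0.011·0.5) = 0.9945
Put-call parity: C − P = S − K·e^(−rT) = 63 − 65·0.9945 = 63 − 64.6425 = -1.6425
P = C − (C − P) = 5.57 − (-1.6425) = 7.2125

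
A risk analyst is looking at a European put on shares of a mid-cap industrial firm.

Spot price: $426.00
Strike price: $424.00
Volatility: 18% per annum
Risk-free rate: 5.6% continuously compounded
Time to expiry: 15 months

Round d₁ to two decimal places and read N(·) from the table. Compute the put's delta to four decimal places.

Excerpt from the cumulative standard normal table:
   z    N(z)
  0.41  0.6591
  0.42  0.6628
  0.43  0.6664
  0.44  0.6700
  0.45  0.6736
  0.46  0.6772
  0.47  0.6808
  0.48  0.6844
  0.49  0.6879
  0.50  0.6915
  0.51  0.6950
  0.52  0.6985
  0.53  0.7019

-0.3192

T = 1.25;  σ√T = 0.2012
d₁ = [ln(426/424) + (0.056 + 0.18²/2)·1.25] / 0.2012 = [0.0047 + 0.0902] / 0.2012 = 0.4718 → 0.47
N(d₁) = N(0.47) = 0.6808
Δ_put = N(d₁) − 1 = 0.6808 − 1 = -0.3192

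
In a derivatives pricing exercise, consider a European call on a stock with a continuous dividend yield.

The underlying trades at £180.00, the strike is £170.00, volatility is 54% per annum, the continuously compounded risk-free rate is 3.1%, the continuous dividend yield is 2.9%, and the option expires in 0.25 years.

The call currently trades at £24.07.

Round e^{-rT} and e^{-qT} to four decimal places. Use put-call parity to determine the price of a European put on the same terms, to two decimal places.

£14.06

exp(−qT) = exp(−0.029·0.25) = 0.9928;  exp(−rT) = exp(−0.031·0.25) = 0.9923
Put-call parity: C − P = S·e^(−qT) − K·e^(−rT) = 180·0.9928 − 170·0.9923 = 178.7040 − 168.6910 = 10.0130
P = C − (C − P) = 24.07 − (10.0130) = 14.0570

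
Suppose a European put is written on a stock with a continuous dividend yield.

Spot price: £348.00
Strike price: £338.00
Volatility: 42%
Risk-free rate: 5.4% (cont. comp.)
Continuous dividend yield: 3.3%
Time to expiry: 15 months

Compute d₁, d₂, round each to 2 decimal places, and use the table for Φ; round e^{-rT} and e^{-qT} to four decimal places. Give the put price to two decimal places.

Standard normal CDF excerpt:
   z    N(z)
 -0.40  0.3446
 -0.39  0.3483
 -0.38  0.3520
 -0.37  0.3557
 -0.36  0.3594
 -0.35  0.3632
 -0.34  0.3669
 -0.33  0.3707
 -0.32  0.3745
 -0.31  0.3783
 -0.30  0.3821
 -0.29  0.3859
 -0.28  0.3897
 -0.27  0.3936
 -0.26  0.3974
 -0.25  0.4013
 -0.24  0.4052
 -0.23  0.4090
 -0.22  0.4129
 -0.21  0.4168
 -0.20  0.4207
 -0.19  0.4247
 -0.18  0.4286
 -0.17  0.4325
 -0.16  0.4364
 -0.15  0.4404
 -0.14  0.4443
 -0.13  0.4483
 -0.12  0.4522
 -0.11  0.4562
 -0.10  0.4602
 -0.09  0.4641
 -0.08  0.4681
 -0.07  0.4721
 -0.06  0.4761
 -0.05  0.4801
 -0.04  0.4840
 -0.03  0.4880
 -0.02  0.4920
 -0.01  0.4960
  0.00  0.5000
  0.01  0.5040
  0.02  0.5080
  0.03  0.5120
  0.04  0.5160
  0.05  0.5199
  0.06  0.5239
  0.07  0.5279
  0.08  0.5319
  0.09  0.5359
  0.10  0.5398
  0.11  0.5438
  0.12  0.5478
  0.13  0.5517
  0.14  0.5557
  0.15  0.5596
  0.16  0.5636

T = 1.25;  σ√T = 0.4696
d₁ = [ln(348/338) + (0.054 − 0.033 + ½·0.42²)·1.25] / (σ√T) = (0.0292 + 0.1365) / 0.4696 = 0.3528 ⇒ 0.35
d₂ = 0.3528 − 0.4696 = -0.1168 ⇒ -0.12
exp(−qT) = exp(−0.033·1.25) = 0.9596;  exp(−rT) = exp(−0.054·1.25) = 0.9347
N(−d₂) = N(0.12) = 0.5478;  N(−d₁) = N(-0.35) = 0.3632
P = 338·0.9347·0.5478 − 348·0.9596·0.3632 = 173.0657 − 121.2873 = 51.7784

£51.78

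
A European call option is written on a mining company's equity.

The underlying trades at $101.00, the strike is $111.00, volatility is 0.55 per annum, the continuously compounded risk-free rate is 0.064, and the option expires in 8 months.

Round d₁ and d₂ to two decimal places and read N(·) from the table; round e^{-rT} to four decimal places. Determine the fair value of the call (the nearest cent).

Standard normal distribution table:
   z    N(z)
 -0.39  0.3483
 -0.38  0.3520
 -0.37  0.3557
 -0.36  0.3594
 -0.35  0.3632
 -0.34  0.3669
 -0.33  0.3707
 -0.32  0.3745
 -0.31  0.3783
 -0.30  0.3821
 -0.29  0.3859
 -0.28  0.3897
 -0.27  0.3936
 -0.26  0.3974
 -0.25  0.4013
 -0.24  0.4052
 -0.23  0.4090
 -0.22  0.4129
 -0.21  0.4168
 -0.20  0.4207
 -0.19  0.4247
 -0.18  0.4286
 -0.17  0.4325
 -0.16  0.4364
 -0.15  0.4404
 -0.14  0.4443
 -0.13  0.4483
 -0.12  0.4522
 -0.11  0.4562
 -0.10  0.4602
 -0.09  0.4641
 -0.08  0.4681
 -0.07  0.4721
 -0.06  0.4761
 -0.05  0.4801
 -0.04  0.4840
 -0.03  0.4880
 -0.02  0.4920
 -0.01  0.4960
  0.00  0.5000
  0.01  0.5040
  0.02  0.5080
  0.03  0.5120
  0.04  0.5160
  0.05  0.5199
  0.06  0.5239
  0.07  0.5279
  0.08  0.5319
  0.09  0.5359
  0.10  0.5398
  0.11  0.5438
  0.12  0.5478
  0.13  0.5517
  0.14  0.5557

T = 0.6667;  σ√T = 0.4491
d₁ = [ln(101/111) + (0.064 + 0.55²/2)·0.6667] / 0.4491 = [-0.0944 + 0.1435] / 0.4491 = 0.1093 ⇒ 0.11
d₂ = d₁ − σ√T = 0.1093 − 0.4491 = -0.3398 ⇒ -0.34
e^(−rT) = e^(−0.064·0.6667) = 0.9582
N(d₁) = N(0.11) = 0.5438;  N(d₂) = N(-0.34) = 0.3669
C = 101·0.5438 − 111·0.9582·0.3669 = 54.9238 − 39.0236 = 15.9002

$15.90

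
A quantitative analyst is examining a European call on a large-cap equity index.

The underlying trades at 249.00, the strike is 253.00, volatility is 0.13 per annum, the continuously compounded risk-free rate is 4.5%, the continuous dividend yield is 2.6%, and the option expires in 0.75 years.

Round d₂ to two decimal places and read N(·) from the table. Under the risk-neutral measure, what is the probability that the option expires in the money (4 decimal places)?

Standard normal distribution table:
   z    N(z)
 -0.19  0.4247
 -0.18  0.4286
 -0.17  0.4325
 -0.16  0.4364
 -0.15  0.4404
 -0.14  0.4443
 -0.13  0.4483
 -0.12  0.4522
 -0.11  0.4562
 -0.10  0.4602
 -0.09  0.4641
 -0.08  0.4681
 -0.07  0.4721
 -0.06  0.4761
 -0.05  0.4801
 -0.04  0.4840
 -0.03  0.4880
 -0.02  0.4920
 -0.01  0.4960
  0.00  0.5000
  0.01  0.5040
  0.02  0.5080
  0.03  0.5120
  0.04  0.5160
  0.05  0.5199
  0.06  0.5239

0.4721

σ√T = 0.13·√0.75 = 0.1126
d₁ = [ln(249/253) + (0.045 − 0.026 + ½·0.13²)·0.75] / (σ√T) = (-0.0159 + 0.0206) / 0.1126 = 0.0413 ⇒ 0.04
d₂ = 0.0413 − 0.1126 = -0.0713 ⇒ -0.07
Risk-neutral Pr[S_T > K] = N(d₂) = N(-0.07) = 0.4721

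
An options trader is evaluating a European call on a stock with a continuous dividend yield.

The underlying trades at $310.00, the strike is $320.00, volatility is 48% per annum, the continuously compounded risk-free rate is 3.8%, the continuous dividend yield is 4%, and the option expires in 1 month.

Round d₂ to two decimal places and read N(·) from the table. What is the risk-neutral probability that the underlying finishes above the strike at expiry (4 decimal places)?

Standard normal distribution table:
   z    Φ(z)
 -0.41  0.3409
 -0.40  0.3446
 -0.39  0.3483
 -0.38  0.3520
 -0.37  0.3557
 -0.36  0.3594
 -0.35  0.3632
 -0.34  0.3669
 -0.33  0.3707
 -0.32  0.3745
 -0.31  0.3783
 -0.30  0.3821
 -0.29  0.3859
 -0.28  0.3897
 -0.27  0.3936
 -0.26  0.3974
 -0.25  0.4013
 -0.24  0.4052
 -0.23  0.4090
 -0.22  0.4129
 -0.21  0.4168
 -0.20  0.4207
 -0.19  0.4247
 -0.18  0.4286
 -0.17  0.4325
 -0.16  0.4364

σ√T = 0.48 × 0.2887 = 0.1386
ln(S/K) + (r − q + σ²/2)T = ln(310/320) + (0.038 − 0.04 + 0.48²/2)·0.08333 = -0.0317 + 0.0094 = -0.0223
d₁ = -0.0223 / 0.1386 = -0.1610 which rounds to -0.16
d₂ = d₁ − σ√T = -0.1610 − 0.1386 = -0.2996 which rounds to -0.30
Pr(exercise) under Q = N(d₂) = 0.3821

0.3821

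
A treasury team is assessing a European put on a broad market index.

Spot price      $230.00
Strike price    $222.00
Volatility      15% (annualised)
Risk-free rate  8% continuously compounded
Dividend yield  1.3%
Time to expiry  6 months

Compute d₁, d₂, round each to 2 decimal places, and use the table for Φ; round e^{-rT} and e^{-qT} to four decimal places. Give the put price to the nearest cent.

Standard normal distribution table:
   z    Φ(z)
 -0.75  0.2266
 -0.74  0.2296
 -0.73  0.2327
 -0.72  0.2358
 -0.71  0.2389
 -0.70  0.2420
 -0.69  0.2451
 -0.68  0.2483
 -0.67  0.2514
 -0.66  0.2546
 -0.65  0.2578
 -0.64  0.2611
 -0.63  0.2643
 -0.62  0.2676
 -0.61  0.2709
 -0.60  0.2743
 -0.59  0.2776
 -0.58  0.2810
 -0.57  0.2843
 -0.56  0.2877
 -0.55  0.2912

σ√T = 0.15 × 0.7071 = 0.1061
d₁ = [ln(230/222) + (0.08 − 0.013 + 0.15²/2)·0.5] / 0.1061 = [0.0354 + 0.0391] / 0.1061 = 0.7026 ≈ 0.70
d₂ = d₁ − σ√T = 0.7026 − 0.1061 = 0.5966 ≈ 0.60
exp(−qT) = exp(−0.013·0.5) = 0.9935;  exp(−rT) = exp(−0.08·0.5) = 0.9608
N(−d₂) = N(-0.60) = 0.2743;  N(−d₁) = N(-0.70) = 0.2420
P = 222·0.9608·0.2743 − 230·0.9935·0.2420 = 58.5075 − 55.2982 = 3.2093

$3.21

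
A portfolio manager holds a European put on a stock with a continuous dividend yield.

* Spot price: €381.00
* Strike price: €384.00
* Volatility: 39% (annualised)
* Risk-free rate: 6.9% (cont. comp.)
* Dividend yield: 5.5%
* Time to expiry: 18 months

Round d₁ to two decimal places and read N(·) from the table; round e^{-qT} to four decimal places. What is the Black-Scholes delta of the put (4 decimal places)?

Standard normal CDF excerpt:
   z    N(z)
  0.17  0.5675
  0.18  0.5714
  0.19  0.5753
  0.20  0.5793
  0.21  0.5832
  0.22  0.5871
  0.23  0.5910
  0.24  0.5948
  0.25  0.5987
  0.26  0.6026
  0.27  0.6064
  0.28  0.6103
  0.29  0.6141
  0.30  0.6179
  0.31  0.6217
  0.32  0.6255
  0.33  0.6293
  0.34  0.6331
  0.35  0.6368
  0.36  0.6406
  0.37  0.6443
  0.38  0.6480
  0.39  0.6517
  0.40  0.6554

T = 1.5;  σ√T = 0.4777
d₁ = [ln(381/384) + (0.069 − 0.055 + 0.39²/2)·1.5] / 0.4777 = [-0.0078 + 0.1351] / 0.4777 = 0.2664 ≈ 0.27
N(d₁) = N(0.27) = 0.6064
Δ_put = exp(−qT)·(N(d₁) − 1) = 0.9208·(0.6064 − 1) = -0.3624

-0.3624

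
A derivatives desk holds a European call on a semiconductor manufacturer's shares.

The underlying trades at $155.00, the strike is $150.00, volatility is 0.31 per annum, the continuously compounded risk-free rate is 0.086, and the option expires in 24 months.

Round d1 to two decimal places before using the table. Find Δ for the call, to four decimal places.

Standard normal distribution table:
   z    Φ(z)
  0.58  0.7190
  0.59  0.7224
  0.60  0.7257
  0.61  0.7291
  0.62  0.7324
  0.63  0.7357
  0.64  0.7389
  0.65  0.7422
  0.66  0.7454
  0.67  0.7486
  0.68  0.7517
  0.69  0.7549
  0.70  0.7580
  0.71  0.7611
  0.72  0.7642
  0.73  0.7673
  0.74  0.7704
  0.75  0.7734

0.7549

T = 2;  σ√T = 0.4384
ln(S/K) + (r + σ²/2)T = ln(155/150) + (0.086 + 0.31²/2)·2 = 0.0328 + 0.2681 = 0.3009
d₁ = 0.3009 / 0.4384 = 0.6863 which rounds to 0.69
N(d₁) = N(0.69) = 0.7549
Δ_call = N(d₁) = 0.7549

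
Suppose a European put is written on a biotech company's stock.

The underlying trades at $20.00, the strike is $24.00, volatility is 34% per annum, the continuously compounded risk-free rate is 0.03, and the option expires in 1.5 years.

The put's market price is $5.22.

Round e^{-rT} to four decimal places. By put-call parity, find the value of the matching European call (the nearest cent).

e^(−rT) = e^(−0.03·1.5) = 0.9560
Put-call parity: C − P = S − K·e^(−rT) = 20 − 24·0.9560 = 20 − 22.9440 = -2.9440
C = P + (C − P) = 5.22 + (-2.9440) = 2.2760

$2.28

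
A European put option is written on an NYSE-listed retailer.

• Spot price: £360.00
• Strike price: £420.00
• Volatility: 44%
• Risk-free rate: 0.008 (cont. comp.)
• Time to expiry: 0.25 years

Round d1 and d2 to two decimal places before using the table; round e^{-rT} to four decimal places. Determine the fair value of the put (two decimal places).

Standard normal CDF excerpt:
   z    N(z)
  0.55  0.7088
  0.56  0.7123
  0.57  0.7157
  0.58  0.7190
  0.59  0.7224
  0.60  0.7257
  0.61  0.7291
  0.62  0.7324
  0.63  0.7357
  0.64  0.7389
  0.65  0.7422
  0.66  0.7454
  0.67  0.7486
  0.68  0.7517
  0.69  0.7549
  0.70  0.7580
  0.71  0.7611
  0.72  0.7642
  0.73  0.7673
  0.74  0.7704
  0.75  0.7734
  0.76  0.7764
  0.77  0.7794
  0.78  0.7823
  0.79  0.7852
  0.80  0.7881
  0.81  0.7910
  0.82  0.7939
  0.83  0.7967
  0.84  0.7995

£71.50

σ√T = 0.44 × 0.5000 = 0.2200
d₁ = [ln(360/420) + (0.008 + 0.44²/2)·0.25] / 0.2200 = [-0.1542 + 0.0262] / 0.2200 = -0.5816 → -0.58
d₂ = d₁ − σ√T = -0.5816 − 0.2200 = -0.8016 → -0.80
exp(−rT) = exp(−0.008·0.25) = 0.9980
N(−d₂) = N(0.80) = 0.7881;  N(−d₁) = N(0.58) = 0.7190
P = 420·0.9980·0.7881 − 360·0.7190 = 330.3400 − 258.8400 = 71.5000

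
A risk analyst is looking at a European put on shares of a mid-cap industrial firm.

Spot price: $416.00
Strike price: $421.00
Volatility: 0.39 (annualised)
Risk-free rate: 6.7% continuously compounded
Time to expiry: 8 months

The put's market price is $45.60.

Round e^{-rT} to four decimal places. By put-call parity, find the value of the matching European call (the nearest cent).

e^(−rT) = e^(−0.067·0.6667) = 0.9563
Put-call parity: C − P = S − K·e^(−rT) = 416 − 421·0.9563 = 416 − 402.6023 = 13.3977
C = P + (C − P) = 45.60 + (13.3977) = 58.9977

$59.00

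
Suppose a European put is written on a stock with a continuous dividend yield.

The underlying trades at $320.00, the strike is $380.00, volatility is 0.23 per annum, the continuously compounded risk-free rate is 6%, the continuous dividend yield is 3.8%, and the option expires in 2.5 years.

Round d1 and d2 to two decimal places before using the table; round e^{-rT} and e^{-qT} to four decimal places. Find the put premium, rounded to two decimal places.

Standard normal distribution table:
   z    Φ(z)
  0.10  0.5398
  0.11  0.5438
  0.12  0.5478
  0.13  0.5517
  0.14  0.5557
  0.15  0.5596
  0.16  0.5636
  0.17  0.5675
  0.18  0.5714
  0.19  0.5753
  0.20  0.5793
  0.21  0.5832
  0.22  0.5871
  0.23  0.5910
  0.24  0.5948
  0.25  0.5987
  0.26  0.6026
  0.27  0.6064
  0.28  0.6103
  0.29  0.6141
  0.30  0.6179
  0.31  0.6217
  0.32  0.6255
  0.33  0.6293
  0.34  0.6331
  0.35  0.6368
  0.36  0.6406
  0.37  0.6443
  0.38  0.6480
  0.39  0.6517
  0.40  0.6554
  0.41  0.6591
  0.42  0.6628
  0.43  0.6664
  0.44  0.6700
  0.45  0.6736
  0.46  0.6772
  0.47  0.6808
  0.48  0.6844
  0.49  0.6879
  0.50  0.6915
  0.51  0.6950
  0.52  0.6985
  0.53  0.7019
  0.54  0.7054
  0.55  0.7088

σ√T = 0.23 × 1.5811 = 0.3637
d₁ = [ln(320/380) + (0.06 − 0.038 + ½·0.23²)·2.5] / (σ√T) = (-0.1719 + 0.1211) / 0.3637 = -0.1395 ≈ -0.14
d₂ = -0.1395 − 0.3637 = -0.5031 ≈ -0.50
e^(−qT) = e^(−0.038·2.5) = 0.9094;  e^(−rT) = e^(−0.06·2.5) = 0.8607
N(−d₂) = N(0.50) = 0.6915;  N(−d₁) = N(0.14) = 0.5557
P = 380·0.8607·0.6915 − 320·0.9094·0.5557 = 226.1661 − 161.7131 = 64.4530

$64.45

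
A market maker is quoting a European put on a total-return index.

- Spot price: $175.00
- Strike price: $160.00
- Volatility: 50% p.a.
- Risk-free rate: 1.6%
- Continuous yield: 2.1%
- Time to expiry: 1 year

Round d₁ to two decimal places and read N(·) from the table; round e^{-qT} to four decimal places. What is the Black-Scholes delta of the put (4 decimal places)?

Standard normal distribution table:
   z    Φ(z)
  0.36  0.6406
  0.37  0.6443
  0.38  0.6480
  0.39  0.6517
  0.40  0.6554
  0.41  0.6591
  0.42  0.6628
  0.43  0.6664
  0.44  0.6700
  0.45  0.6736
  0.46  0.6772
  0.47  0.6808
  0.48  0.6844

σ√T = 0.5·√1 = 0.5000
d₁ = [ln(175/160) + (0.016 − 0.021 + 0.5²/2)·1] / 0.5000 = [0.0896 + 0.1200] / 0.5000 = 0.4192 ⇒ 0.42
N(d₁) = N(0.42) = 0.6628
Δ_put = exp(−qT)·(N(d₁) − 1) = 0.9792·(0.6628 − 1) = -0.3302

-0.3302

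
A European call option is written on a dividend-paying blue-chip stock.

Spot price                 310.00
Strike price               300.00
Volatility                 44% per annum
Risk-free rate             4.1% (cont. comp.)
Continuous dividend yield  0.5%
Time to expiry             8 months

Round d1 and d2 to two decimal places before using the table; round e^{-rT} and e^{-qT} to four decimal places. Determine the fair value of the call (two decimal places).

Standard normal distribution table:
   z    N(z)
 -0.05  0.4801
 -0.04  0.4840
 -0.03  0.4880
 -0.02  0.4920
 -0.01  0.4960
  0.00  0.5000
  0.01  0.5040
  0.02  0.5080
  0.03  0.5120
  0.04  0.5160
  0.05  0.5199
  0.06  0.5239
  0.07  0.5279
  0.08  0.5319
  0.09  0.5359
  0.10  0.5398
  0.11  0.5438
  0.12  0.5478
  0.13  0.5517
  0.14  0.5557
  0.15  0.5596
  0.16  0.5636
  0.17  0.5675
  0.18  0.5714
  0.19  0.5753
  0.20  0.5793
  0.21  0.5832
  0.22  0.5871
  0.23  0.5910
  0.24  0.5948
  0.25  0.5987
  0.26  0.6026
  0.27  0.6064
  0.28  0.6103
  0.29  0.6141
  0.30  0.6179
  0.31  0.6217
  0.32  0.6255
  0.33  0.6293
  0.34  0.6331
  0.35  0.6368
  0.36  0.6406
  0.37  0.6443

σ√T = 0.44·√0.6667 = 0.3593
ln(S/K) + (r − q + σ²/2)T = ln(310/300) + (0.041 − 0.005 + 0.44²/2)·0.6667 = 0.0328 + 0.0885 = 0.1213
d₁ = 0.1213 / 0.3593 = 0.3377 which rounds to 0.34
d₂ = d₁ − σ√T = 0.3377 − 0.3593 = -0.0216 which rounds to -0.02
exp(−qT) = exp(−0.005·0.6667) = 0.9967;  exp(−rT) = exp(−0.041·0.6667) = 0.9730
N(d₁) = N(0.34) = 0.6331;  N(d₂) = N(-0.02) = 0.4920
C = 310·0.9967·0.6331 − 300·0.9730·0.4920 = 195.6133 − 143.6148 = 51.9985

52.00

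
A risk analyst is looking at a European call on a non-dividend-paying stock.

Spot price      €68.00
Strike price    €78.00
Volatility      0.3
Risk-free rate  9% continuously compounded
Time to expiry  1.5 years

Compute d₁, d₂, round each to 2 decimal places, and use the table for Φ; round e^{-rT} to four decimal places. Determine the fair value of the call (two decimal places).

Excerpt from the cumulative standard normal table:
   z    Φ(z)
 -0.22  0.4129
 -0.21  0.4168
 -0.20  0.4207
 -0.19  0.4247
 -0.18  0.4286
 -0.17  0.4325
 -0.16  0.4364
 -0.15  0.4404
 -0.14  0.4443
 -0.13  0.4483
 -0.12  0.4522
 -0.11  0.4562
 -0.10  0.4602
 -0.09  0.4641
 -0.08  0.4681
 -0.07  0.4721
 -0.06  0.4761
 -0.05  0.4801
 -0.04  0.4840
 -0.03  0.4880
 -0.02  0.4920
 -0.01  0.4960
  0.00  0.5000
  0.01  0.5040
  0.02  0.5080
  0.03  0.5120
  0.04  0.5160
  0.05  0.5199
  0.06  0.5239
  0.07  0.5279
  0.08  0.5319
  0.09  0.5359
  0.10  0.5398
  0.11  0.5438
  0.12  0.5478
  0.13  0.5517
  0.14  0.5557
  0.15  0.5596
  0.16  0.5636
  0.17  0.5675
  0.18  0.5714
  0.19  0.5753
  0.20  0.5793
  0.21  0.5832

€9.91

σ√T = 0.3 × 1.2247 = 0.3674
d₁ = [ln(68/78) + (0.09 + ½·0.3²)·1.5] / (σ√T) = (-0.1372 + 0.2025) / 0.3674 = 0.1777 which rounds to 0.18
d₂ = 0.1777 − 0.3674 = -0.1897 which rounds to -0.19
e^(−rT) = e^(−0.09·1.5) = 0.8737
N(d₁) = N(0.18) = 0.5714;  N(d₂) = N(-0.19) = 0.4247
C = 68·0.5714 − 78·0.8737·0.4247 = 38.8552 − 28.9427 = 9.9125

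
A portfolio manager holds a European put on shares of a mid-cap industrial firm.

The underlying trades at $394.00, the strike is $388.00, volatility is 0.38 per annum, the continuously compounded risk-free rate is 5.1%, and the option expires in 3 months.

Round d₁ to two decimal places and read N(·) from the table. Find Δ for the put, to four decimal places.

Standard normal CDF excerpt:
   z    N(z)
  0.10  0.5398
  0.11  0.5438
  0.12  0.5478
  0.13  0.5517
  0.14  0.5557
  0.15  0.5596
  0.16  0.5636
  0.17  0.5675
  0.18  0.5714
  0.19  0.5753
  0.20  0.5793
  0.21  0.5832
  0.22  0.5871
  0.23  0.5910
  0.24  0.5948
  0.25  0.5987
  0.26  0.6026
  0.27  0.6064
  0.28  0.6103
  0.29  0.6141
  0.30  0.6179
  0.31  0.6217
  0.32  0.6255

-0.4052

T = 0.25;  σ√T = 0.1900
ln(S/K) + (r + σ²/2)T = ln(394/388) + (0.051 + 0.38²/2)·0.25 = 0.0153 + 0.0308 = 0.0461
d₁ = 0.0461 / 0.1900 = 0.2429 → 0.24
N(d₁) = N(0.24) = 0.5948
Δ_put = N(d₁) − 1 = 0.5948 − 1 = -0.4052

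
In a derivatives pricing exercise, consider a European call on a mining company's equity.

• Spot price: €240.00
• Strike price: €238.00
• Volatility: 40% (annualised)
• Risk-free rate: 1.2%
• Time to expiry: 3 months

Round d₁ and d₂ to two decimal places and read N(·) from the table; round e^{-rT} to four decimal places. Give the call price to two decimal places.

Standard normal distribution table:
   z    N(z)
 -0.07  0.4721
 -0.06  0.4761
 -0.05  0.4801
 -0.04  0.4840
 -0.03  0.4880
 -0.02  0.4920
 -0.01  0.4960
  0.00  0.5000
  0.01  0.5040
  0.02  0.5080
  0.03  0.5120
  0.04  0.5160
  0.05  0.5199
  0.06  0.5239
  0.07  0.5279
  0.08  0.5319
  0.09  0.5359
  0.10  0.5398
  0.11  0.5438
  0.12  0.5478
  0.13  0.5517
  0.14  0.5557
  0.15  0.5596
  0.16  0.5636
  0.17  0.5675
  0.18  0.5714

€20.42

σ√T = 0.4 × 0.5000 = 0.2000
d₁ = [ln(240/238) + (0.012 + 0.4²/2)·0.25] / 0.2000 = [0.0084 + 0.0230] / 0.2000 = 0.1568 → 0.16
d₂ = d₁ − σ√T = 0.1568 − 0.2000 = -0.0432 → -0.04
exp(−rT) = exp(−0.012·0.25) = 0.9970
N(d₁) = N(0.16) = 0.5636;  N(d₂) = N(-0.04) = 0.4840
C = 240·0.5636 − 238·0.9970·0.4840 = 135.2640 − 114.8464 = 20.4176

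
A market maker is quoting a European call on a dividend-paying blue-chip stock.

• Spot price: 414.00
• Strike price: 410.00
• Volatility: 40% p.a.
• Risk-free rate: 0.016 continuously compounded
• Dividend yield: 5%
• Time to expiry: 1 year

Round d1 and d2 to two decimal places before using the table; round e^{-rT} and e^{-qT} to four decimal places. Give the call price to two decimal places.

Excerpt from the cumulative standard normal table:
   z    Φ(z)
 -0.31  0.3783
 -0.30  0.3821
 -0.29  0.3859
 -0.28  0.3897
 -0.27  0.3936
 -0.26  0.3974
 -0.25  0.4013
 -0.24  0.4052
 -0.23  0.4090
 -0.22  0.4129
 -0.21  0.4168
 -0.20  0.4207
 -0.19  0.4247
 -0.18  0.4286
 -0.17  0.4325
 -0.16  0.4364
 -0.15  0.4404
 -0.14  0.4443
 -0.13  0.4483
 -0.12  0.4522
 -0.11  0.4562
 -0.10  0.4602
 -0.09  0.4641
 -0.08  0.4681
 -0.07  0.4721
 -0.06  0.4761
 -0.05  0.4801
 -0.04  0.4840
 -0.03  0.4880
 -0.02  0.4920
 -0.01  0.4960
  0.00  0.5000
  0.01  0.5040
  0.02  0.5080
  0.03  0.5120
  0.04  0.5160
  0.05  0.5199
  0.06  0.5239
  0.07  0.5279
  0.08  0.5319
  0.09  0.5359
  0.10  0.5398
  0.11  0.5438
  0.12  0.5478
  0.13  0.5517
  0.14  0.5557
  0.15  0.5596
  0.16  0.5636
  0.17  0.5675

58.49

σ√T = 0.4 × 1.0000 = 0.4000
d₁ = [ln(414/410) + (0.016 − 0.05 + 0.4²/2)·1] / 0.4000 = [0.0097 + 0.0460] / 0.4000 = 0.1393 ≈ 0.14
d₂ = d₁ − σ√T = 0.1393 − 0.4000 = -0.2607 ≈ -0.26
exp(−qT) = exp(−0.05·1) = 0.9512;  exp(−rT) = exp(−0.016·1) = 0.9841
C = 414·0.9512·N(0.14) − 410·0.9841·N(-0.26) = 414·0.9512·0.5557 − 410·0.9841·0.3974 = 218.8329 − 160.3433 = 58.4895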